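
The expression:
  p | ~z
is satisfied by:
  {p: True, z: False}
  {z: False, p: False}
  {z: True, p: True}


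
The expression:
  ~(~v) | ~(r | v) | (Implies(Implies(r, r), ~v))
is always true.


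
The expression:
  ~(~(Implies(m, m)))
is always true.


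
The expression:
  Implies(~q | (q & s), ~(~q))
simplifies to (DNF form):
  q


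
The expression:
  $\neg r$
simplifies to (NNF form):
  $\neg r$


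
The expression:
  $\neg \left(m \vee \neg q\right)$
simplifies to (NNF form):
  $q \wedge \neg m$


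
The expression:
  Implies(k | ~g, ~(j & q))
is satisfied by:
  {g: True, k: False, q: False, j: False}
  {g: False, k: False, q: False, j: False}
  {k: True, g: True, j: False, q: False}
  {k: True, j: False, g: False, q: False}
  {j: True, g: True, k: False, q: False}
  {j: True, g: False, k: False, q: False}
  {j: True, k: True, g: True, q: False}
  {j: True, k: True, g: False, q: False}
  {q: True, g: True, k: False, j: False}
  {q: True, g: False, k: False, j: False}
  {q: True, k: True, g: True, j: False}
  {q: True, k: True, g: False, j: False}
  {j: True, q: True, g: True, k: False}


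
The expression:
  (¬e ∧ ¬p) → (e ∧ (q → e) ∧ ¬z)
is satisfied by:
  {e: True, p: True}
  {e: True, p: False}
  {p: True, e: False}


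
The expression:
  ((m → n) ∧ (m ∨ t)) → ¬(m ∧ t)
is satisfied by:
  {m: False, t: False, n: False}
  {n: True, m: False, t: False}
  {t: True, m: False, n: False}
  {n: True, t: True, m: False}
  {m: True, n: False, t: False}
  {n: True, m: True, t: False}
  {t: True, m: True, n: False}


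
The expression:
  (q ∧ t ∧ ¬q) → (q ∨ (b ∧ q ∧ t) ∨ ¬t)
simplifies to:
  True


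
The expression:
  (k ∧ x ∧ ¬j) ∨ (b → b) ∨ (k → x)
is always true.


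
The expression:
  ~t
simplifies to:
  ~t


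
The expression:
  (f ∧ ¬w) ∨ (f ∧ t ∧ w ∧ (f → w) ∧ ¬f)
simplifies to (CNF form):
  f ∧ ¬w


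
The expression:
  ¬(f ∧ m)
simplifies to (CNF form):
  ¬f ∨ ¬m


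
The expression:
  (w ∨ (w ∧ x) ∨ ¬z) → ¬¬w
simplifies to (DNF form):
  w ∨ z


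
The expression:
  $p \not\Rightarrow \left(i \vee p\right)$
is never true.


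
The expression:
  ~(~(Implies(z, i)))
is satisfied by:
  {i: True, z: False}
  {z: False, i: False}
  {z: True, i: True}


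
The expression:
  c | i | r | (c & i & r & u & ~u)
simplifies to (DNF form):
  c | i | r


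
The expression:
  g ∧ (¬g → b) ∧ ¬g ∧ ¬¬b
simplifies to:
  False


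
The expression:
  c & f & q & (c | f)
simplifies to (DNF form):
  c & f & q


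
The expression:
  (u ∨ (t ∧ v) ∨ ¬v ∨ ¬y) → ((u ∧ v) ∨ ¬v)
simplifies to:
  u ∨ (y ∧ ¬t) ∨ ¬v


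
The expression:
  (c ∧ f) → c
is always true.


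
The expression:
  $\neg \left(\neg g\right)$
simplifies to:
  $g$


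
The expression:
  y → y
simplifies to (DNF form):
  True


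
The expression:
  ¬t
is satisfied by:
  {t: False}


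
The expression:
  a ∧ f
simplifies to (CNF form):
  a ∧ f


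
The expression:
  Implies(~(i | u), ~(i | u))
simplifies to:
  True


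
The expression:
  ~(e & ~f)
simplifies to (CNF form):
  f | ~e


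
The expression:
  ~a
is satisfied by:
  {a: False}


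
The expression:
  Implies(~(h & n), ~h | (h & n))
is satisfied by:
  {n: True, h: False}
  {h: False, n: False}
  {h: True, n: True}


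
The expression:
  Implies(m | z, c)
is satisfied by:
  {c: True, m: False, z: False}
  {c: True, z: True, m: False}
  {c: True, m: True, z: False}
  {c: True, z: True, m: True}
  {z: False, m: False, c: False}


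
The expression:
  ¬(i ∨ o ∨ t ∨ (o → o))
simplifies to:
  False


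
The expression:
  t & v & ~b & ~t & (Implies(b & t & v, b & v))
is never true.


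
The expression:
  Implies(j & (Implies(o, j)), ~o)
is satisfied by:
  {o: False, j: False}
  {j: True, o: False}
  {o: True, j: False}


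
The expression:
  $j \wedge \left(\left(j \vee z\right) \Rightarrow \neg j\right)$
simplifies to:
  $\text{False}$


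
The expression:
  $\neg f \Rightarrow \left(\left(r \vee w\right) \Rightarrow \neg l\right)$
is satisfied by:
  {f: True, w: False, l: False, r: False}
  {r: True, f: True, w: False, l: False}
  {f: True, w: True, l: False, r: False}
  {r: True, f: True, w: True, l: False}
  {r: False, w: False, l: False, f: False}
  {r: True, w: False, l: False, f: False}
  {w: True, r: False, l: False, f: False}
  {r: True, w: True, l: False, f: False}
  {l: True, f: True, r: False, w: False}
  {r: True, l: True, f: True, w: False}
  {l: True, f: True, w: True, r: False}
  {r: True, l: True, f: True, w: True}
  {l: True, f: False, w: False, r: False}


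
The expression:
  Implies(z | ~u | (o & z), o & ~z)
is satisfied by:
  {o: True, u: True, z: False}
  {o: True, u: False, z: False}
  {u: True, o: False, z: False}


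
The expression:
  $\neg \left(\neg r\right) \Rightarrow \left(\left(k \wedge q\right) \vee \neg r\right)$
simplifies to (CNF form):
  $\left(k \vee \neg r\right) \wedge \left(q \vee \neg r\right)$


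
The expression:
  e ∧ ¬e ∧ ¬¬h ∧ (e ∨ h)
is never true.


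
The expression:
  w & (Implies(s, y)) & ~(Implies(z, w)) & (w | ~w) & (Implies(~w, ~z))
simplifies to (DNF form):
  False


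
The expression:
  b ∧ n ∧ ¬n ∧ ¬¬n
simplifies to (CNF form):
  False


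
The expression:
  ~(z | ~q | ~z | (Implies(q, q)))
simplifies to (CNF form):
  False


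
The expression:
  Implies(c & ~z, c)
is always true.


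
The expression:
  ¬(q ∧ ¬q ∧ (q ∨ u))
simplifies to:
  True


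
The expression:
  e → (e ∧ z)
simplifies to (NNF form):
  z ∨ ¬e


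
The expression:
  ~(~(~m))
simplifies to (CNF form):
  ~m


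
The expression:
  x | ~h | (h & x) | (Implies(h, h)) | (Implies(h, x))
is always true.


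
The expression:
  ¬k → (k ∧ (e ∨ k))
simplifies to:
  k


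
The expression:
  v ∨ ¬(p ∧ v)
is always true.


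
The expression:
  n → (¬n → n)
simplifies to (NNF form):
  True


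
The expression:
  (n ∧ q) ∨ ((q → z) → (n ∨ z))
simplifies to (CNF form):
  n ∨ q ∨ z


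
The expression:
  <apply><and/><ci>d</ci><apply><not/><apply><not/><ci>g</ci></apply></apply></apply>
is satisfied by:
  {d: True, g: True}


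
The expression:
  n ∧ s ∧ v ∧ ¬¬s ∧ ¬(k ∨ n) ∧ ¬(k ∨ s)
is never true.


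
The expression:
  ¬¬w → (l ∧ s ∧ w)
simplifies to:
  (l ∧ s) ∨ ¬w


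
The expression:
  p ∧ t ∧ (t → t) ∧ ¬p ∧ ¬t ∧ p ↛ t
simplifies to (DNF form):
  False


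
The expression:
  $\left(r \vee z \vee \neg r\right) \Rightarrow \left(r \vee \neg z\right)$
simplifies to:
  $r \vee \neg z$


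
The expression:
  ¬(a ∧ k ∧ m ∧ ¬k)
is always true.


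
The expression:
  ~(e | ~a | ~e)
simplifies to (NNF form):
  False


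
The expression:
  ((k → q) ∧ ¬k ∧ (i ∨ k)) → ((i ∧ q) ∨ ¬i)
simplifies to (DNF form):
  k ∨ q ∨ ¬i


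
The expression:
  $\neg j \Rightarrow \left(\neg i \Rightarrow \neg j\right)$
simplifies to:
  $\text{True}$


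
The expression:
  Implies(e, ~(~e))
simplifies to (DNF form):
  True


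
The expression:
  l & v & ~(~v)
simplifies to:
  l & v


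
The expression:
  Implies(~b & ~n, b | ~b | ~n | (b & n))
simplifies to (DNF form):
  True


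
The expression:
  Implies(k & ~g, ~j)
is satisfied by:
  {g: True, k: False, j: False}
  {k: False, j: False, g: False}
  {j: True, g: True, k: False}
  {j: True, k: False, g: False}
  {g: True, k: True, j: False}
  {k: True, g: False, j: False}
  {j: True, k: True, g: True}


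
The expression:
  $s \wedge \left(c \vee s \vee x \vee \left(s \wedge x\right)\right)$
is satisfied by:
  {s: True}


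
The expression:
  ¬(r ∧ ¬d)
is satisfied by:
  {d: True, r: False}
  {r: False, d: False}
  {r: True, d: True}


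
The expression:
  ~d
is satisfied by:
  {d: False}


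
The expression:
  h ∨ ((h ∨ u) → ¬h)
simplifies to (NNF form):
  True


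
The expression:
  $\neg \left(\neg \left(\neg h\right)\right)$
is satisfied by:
  {h: False}


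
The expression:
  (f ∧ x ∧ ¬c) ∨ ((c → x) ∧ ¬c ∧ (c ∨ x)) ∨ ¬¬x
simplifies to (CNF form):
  x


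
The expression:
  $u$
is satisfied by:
  {u: True}


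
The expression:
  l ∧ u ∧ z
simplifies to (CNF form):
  l ∧ u ∧ z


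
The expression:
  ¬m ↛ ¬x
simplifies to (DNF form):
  x ∧ ¬m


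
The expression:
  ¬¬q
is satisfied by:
  {q: True}


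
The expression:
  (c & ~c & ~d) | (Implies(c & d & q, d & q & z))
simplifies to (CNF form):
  z | ~c | ~d | ~q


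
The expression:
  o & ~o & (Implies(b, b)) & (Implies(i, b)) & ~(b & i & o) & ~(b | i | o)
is never true.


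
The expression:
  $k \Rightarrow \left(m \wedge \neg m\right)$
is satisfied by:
  {k: False}


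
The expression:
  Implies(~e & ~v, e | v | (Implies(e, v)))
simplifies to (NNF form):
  True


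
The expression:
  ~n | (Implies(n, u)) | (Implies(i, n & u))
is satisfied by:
  {u: True, n: False, i: False}
  {u: False, n: False, i: False}
  {i: True, u: True, n: False}
  {i: True, u: False, n: False}
  {n: True, u: True, i: False}
  {n: True, u: False, i: False}
  {n: True, i: True, u: True}


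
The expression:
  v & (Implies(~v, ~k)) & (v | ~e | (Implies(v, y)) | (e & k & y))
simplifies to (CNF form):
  v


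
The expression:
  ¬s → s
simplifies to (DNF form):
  s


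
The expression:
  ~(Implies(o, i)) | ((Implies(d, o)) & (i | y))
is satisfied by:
  {i: True, o: True, y: True, d: False}
  {i: True, o: True, y: False, d: False}
  {o: True, y: True, i: False, d: False}
  {o: True, i: False, y: False, d: False}
  {i: True, d: True, o: True, y: True}
  {i: True, d: True, o: True, y: False}
  {d: True, o: True, y: True, i: False}
  {d: True, o: True, i: False, y: False}
  {i: True, y: True, o: False, d: False}
  {i: True, y: False, o: False, d: False}
  {y: True, i: False, o: False, d: False}


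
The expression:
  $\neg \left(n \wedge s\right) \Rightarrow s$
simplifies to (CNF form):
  $s$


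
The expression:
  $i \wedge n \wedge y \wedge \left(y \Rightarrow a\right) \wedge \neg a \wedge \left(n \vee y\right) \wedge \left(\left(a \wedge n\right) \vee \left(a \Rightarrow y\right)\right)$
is never true.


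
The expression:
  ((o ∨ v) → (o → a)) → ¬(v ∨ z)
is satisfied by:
  {o: True, z: False, v: False, a: False}
  {o: False, z: False, v: False, a: False}
  {a: True, o: True, z: False, v: False}
  {a: True, o: False, z: False, v: False}
  {v: True, o: True, z: False, a: False}
  {z: True, o: True, v: False, a: False}
  {v: True, z: True, o: True, a: False}


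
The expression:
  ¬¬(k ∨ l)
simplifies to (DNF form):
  k ∨ l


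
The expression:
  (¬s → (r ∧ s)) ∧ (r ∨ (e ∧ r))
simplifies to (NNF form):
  r ∧ s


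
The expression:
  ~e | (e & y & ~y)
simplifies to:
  ~e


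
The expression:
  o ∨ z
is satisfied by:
  {o: True, z: True}
  {o: True, z: False}
  {z: True, o: False}


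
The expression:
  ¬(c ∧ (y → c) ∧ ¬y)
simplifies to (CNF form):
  y ∨ ¬c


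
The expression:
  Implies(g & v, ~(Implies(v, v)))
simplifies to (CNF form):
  ~g | ~v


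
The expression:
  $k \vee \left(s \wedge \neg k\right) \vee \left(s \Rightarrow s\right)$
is always true.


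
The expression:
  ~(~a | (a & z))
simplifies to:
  a & ~z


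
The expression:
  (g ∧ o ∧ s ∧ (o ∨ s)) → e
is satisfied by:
  {e: True, s: False, g: False, o: False}
  {o: False, s: False, e: False, g: False}
  {o: True, e: True, s: False, g: False}
  {o: True, s: False, e: False, g: False}
  {g: True, e: True, o: False, s: False}
  {g: True, o: False, s: False, e: False}
  {g: True, o: True, e: True, s: False}
  {g: True, o: True, s: False, e: False}
  {e: True, s: True, g: False, o: False}
  {s: True, g: False, e: False, o: False}
  {o: True, s: True, e: True, g: False}
  {o: True, s: True, g: False, e: False}
  {e: True, s: True, g: True, o: False}
  {s: True, g: True, o: False, e: False}
  {o: True, s: True, g: True, e: True}


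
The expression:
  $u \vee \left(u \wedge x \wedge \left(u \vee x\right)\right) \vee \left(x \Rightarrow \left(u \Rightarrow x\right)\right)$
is always true.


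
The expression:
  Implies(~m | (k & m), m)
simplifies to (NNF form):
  m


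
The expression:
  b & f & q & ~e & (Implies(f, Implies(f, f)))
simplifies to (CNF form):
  b & f & q & ~e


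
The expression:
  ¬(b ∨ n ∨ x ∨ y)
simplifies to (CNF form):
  ¬b ∧ ¬n ∧ ¬x ∧ ¬y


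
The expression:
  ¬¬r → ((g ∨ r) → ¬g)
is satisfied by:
  {g: False, r: False}
  {r: True, g: False}
  {g: True, r: False}


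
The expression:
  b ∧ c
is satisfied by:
  {c: True, b: True}


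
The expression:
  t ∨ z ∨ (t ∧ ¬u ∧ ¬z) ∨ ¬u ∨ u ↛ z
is always true.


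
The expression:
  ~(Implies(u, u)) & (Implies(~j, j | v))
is never true.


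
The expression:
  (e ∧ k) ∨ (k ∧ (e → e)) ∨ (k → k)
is always true.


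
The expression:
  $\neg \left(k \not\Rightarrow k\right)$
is always true.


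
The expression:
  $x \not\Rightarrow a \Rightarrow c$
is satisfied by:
  {a: True, c: True, x: False}
  {a: True, c: False, x: False}
  {c: True, a: False, x: False}
  {a: False, c: False, x: False}
  {a: True, x: True, c: True}
  {a: True, x: True, c: False}
  {x: True, c: True, a: False}


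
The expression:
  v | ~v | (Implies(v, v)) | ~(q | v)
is always true.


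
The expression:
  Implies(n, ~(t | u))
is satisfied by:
  {u: False, n: False, t: False}
  {t: True, u: False, n: False}
  {u: True, t: False, n: False}
  {t: True, u: True, n: False}
  {n: True, t: False, u: False}


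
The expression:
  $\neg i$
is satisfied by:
  {i: False}


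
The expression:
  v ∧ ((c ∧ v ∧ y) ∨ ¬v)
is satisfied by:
  {c: True, y: True, v: True}


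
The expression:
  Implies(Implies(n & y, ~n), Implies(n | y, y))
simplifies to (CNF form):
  y | ~n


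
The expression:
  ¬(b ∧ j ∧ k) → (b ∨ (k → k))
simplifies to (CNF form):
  True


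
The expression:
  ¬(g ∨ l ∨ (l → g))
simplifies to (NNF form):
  False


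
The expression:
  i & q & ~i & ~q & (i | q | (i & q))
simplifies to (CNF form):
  False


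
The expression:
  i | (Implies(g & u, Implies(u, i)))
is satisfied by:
  {i: True, g: False, u: False}
  {g: False, u: False, i: False}
  {i: True, u: True, g: False}
  {u: True, g: False, i: False}
  {i: True, g: True, u: False}
  {g: True, i: False, u: False}
  {i: True, u: True, g: True}


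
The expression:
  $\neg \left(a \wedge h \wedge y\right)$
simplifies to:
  $\neg a \vee \neg h \vee \neg y$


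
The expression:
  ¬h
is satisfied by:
  {h: False}


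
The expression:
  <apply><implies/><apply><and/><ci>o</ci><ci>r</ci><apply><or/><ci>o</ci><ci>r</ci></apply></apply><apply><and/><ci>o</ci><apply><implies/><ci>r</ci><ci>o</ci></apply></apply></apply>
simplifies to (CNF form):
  <true/>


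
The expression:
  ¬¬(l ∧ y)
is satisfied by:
  {y: True, l: True}


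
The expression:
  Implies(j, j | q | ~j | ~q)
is always true.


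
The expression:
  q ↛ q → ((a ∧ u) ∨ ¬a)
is always true.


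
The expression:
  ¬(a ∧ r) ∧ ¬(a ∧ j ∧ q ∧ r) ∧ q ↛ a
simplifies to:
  q ∧ ¬a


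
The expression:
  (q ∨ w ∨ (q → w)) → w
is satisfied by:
  {w: True}


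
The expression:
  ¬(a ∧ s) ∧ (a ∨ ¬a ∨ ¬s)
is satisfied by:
  {s: False, a: False}
  {a: True, s: False}
  {s: True, a: False}


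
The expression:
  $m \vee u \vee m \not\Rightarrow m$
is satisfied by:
  {m: True, u: True}
  {m: True, u: False}
  {u: True, m: False}


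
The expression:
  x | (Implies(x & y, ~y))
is always true.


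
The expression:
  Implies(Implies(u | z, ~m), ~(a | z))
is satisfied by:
  {m: True, u: True, a: False, z: False}
  {m: True, u: False, a: False, z: False}
  {m: True, z: True, u: True, a: False}
  {m: True, z: True, u: False, a: False}
  {m: True, a: True, u: True, z: False}
  {m: True, a: True, z: True, u: True}
  {m: True, a: True, z: True, u: False}
  {u: True, m: False, a: False, z: False}
  {m: False, u: False, a: False, z: False}


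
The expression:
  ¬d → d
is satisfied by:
  {d: True}


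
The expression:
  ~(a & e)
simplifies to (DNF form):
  ~a | ~e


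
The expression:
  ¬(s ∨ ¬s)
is never true.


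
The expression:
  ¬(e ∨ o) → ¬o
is always true.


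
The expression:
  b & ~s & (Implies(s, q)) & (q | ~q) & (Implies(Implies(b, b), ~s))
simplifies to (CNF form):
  b & ~s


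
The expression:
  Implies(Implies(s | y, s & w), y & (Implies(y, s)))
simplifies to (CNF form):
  (s | y) & (y | ~w)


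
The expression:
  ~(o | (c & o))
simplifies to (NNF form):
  ~o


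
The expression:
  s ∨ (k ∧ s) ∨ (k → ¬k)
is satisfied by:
  {s: True, k: False}
  {k: False, s: False}
  {k: True, s: True}


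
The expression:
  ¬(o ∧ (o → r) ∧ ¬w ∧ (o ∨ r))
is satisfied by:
  {w: True, o: False, r: False}
  {w: False, o: False, r: False}
  {r: True, w: True, o: False}
  {r: True, w: False, o: False}
  {o: True, w: True, r: False}
  {o: True, w: False, r: False}
  {o: True, r: True, w: True}


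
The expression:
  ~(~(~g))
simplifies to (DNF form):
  ~g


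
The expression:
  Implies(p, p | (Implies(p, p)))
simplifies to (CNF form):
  True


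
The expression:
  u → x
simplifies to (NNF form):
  x ∨ ¬u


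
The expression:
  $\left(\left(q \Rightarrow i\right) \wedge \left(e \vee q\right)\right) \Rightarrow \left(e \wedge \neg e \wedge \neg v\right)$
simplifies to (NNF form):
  $\left(q \wedge \neg i\right) \vee \left(\neg e \wedge \neg q\right)$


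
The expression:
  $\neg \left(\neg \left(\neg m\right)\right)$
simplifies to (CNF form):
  $\neg m$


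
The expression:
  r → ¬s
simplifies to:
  ¬r ∨ ¬s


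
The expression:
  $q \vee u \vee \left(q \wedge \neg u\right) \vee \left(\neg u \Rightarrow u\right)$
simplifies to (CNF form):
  $q \vee u$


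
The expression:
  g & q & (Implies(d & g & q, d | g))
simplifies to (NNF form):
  g & q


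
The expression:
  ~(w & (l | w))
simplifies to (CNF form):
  ~w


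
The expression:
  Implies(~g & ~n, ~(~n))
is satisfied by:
  {n: True, g: True}
  {n: True, g: False}
  {g: True, n: False}


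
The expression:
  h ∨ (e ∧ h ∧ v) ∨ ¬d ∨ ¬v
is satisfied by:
  {h: True, v: False, d: False}
  {v: False, d: False, h: False}
  {h: True, d: True, v: False}
  {d: True, v: False, h: False}
  {h: True, v: True, d: False}
  {v: True, h: False, d: False}
  {h: True, d: True, v: True}


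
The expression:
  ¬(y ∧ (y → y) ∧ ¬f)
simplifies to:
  f ∨ ¬y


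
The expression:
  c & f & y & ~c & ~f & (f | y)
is never true.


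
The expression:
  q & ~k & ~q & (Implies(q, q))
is never true.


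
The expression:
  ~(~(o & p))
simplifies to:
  o & p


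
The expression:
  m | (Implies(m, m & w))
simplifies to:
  True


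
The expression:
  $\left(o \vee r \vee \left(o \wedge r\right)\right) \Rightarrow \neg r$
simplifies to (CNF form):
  $\neg r$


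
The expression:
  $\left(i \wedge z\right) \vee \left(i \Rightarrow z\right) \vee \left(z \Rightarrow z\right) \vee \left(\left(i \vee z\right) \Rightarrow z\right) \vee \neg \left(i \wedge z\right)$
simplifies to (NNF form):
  $\text{True}$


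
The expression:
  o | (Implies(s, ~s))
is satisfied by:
  {o: True, s: False}
  {s: False, o: False}
  {s: True, o: True}


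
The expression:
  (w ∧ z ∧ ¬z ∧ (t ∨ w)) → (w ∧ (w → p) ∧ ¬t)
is always true.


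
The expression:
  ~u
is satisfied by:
  {u: False}


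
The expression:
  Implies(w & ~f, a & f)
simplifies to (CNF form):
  f | ~w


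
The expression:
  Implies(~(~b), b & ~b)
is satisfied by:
  {b: False}


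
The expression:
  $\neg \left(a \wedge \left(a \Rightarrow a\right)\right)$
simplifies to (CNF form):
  $\neg a$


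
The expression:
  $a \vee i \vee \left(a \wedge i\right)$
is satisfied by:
  {i: True, a: True}
  {i: True, a: False}
  {a: True, i: False}


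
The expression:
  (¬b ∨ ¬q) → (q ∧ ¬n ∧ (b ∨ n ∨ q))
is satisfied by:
  {b: True, q: True, n: False}
  {q: True, n: False, b: False}
  {b: True, n: True, q: True}


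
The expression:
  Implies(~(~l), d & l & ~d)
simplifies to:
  ~l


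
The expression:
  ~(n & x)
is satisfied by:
  {x: False, n: False}
  {n: True, x: False}
  {x: True, n: False}


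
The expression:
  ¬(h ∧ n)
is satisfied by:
  {h: False, n: False}
  {n: True, h: False}
  {h: True, n: False}


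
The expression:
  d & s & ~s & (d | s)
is never true.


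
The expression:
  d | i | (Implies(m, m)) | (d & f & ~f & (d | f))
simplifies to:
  True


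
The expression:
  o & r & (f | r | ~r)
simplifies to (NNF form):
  o & r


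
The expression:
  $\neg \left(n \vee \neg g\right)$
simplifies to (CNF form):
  $g \wedge \neg n$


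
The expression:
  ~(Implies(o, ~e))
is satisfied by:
  {e: True, o: True}


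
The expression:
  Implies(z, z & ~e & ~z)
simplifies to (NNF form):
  ~z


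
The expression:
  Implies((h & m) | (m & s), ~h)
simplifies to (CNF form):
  ~h | ~m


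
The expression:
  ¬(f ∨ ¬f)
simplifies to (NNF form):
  False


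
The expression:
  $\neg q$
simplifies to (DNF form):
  $\neg q$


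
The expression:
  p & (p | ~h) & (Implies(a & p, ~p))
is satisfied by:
  {p: True, a: False}


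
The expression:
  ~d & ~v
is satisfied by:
  {d: False, v: False}


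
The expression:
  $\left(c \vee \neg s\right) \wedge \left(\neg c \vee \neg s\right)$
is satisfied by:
  {s: False}


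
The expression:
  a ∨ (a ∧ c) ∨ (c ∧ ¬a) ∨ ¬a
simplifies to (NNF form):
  True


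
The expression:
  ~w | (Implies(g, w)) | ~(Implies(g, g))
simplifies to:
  True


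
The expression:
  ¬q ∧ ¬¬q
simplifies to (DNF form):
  False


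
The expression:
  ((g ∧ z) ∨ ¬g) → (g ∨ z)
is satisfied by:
  {z: True, g: True}
  {z: True, g: False}
  {g: True, z: False}


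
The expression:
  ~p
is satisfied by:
  {p: False}


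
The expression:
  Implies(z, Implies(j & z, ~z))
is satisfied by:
  {z: False, j: False}
  {j: True, z: False}
  {z: True, j: False}


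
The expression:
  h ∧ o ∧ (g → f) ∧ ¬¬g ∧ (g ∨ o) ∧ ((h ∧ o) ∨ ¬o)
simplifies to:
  f ∧ g ∧ h ∧ o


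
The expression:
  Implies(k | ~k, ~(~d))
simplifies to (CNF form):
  d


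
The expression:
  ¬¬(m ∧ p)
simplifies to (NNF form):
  m ∧ p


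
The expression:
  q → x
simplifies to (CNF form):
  x ∨ ¬q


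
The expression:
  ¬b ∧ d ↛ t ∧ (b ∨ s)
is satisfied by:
  {s: True, d: True, t: False, b: False}


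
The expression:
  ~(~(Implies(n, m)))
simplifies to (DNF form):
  m | ~n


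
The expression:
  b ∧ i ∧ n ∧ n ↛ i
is never true.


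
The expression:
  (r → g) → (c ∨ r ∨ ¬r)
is always true.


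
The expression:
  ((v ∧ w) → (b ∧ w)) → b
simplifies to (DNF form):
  b ∨ (v ∧ w)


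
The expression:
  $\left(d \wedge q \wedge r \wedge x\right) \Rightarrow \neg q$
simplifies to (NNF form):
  $\neg d \vee \neg q \vee \neg r \vee \neg x$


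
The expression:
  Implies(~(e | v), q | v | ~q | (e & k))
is always true.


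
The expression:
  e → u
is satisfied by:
  {u: True, e: False}
  {e: False, u: False}
  {e: True, u: True}


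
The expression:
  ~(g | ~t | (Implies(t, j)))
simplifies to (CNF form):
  t & ~g & ~j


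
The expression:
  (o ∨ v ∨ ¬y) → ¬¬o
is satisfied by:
  {y: True, o: True, v: False}
  {o: True, v: False, y: False}
  {y: True, o: True, v: True}
  {o: True, v: True, y: False}
  {y: True, v: False, o: False}


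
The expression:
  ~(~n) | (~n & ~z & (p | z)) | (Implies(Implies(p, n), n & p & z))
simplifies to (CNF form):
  n | p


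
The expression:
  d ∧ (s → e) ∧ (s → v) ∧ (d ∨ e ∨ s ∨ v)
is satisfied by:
  {e: True, d: True, v: True, s: False}
  {e: True, d: True, v: False, s: False}
  {d: True, v: True, e: False, s: False}
  {d: True, e: False, v: False, s: False}
  {e: True, s: True, d: True, v: True}


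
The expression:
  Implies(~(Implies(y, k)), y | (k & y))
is always true.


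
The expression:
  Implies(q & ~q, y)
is always true.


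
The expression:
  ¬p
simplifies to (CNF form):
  ¬p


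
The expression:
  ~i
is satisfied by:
  {i: False}


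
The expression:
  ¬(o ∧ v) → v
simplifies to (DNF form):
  v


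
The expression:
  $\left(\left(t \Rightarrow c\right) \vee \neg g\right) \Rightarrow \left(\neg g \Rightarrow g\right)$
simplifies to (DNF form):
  $g$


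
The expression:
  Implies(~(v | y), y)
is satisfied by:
  {y: True, v: True}
  {y: True, v: False}
  {v: True, y: False}


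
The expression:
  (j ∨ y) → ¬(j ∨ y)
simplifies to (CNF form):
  ¬j ∧ ¬y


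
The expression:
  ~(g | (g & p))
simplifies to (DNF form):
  ~g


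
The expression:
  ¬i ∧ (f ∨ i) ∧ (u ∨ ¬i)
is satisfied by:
  {f: True, i: False}


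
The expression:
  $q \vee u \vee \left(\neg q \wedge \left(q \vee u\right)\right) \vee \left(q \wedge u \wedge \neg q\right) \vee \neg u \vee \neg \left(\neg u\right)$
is always true.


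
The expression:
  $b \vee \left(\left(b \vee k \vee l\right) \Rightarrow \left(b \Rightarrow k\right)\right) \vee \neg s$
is always true.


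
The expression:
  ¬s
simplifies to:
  ¬s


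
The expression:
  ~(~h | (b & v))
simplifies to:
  h & (~b | ~v)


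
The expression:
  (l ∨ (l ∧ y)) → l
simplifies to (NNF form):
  True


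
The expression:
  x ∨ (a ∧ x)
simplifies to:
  x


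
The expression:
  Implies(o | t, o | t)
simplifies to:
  True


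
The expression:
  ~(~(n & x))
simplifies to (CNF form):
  n & x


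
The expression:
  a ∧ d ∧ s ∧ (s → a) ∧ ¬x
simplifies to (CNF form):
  a ∧ d ∧ s ∧ ¬x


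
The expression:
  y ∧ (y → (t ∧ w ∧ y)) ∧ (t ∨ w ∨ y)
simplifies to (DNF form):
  t ∧ w ∧ y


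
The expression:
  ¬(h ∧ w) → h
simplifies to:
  h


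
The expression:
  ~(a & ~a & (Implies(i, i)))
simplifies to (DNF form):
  True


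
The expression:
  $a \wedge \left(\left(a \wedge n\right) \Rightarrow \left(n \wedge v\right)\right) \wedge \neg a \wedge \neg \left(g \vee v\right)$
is never true.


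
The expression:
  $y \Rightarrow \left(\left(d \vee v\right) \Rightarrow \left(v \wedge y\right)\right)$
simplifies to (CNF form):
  $v \vee \neg d \vee \neg y$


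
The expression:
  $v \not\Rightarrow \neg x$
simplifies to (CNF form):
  $v \wedge x$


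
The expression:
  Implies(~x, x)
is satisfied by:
  {x: True}


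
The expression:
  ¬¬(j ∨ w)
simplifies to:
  j ∨ w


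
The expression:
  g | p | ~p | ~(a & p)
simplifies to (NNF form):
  True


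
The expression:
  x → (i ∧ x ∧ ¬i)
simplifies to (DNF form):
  ¬x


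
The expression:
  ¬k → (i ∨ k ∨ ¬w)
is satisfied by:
  {i: True, k: True, w: False}
  {i: True, w: False, k: False}
  {k: True, w: False, i: False}
  {k: False, w: False, i: False}
  {i: True, k: True, w: True}
  {i: True, w: True, k: False}
  {k: True, w: True, i: False}


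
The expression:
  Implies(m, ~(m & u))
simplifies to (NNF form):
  ~m | ~u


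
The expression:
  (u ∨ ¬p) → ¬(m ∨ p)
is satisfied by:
  {m: False, u: False, p: False}
  {p: True, m: False, u: False}
  {u: True, m: False, p: False}
  {p: True, m: True, u: False}


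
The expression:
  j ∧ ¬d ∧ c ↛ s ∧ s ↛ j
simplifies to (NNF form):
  False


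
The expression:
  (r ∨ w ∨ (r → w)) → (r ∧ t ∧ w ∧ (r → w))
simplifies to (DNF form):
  r ∧ t ∧ w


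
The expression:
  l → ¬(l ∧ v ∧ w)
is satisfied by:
  {l: False, v: False, w: False}
  {w: True, l: False, v: False}
  {v: True, l: False, w: False}
  {w: True, v: True, l: False}
  {l: True, w: False, v: False}
  {w: True, l: True, v: False}
  {v: True, l: True, w: False}


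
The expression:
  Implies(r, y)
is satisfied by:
  {y: True, r: False}
  {r: False, y: False}
  {r: True, y: True}


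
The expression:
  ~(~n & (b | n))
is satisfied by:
  {n: True, b: False}
  {b: False, n: False}
  {b: True, n: True}


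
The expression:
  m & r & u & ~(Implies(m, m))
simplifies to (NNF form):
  False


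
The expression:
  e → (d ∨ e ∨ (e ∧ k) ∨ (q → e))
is always true.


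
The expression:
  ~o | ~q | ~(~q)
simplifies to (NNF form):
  True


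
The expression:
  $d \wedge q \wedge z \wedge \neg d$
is never true.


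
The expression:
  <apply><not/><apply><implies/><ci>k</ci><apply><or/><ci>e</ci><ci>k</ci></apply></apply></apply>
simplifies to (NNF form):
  <false/>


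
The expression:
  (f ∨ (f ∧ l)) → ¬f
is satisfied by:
  {f: False}


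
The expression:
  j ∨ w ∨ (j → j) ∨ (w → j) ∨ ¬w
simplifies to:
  True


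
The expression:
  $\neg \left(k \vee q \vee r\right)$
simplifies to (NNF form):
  $\neg k \wedge \neg q \wedge \neg r$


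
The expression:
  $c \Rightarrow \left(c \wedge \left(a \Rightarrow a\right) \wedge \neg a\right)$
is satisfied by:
  {c: False, a: False}
  {a: True, c: False}
  {c: True, a: False}


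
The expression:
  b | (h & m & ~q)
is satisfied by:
  {b: True, m: True, h: True, q: False}
  {b: True, m: True, q: False, h: False}
  {b: True, h: True, q: False, m: False}
  {b: True, q: False, h: False, m: False}
  {b: True, m: True, q: True, h: True}
  {b: True, m: True, q: True, h: False}
  {b: True, q: True, h: True, m: False}
  {b: True, q: True, h: False, m: False}
  {m: True, h: True, q: False, b: False}


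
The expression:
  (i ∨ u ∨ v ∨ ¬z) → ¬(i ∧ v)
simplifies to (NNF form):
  ¬i ∨ ¬v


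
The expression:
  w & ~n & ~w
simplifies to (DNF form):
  False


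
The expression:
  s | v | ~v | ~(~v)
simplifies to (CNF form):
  True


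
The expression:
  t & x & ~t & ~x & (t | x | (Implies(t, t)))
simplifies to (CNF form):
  False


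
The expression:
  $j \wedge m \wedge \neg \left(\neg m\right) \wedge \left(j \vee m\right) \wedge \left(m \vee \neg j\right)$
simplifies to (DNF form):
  $j \wedge m$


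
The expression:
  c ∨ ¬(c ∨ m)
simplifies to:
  c ∨ ¬m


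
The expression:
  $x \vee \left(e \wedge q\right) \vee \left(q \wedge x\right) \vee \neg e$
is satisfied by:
  {x: True, q: True, e: False}
  {x: True, e: False, q: False}
  {q: True, e: False, x: False}
  {q: False, e: False, x: False}
  {x: True, q: True, e: True}
  {x: True, e: True, q: False}
  {q: True, e: True, x: False}


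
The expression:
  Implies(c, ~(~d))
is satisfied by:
  {d: True, c: False}
  {c: False, d: False}
  {c: True, d: True}


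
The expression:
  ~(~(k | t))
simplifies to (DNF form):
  k | t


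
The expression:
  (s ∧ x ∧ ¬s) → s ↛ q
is always true.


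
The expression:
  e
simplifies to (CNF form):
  e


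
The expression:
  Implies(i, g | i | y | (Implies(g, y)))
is always true.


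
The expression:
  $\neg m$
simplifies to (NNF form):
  $\neg m$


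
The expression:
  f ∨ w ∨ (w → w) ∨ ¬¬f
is always true.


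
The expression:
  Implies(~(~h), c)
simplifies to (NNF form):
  c | ~h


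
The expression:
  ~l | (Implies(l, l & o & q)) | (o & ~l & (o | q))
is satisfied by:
  {o: True, q: True, l: False}
  {o: True, q: False, l: False}
  {q: True, o: False, l: False}
  {o: False, q: False, l: False}
  {o: True, l: True, q: True}


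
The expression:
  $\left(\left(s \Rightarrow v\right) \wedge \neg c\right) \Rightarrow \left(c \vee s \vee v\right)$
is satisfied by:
  {c: True, v: True, s: True}
  {c: True, v: True, s: False}
  {c: True, s: True, v: False}
  {c: True, s: False, v: False}
  {v: True, s: True, c: False}
  {v: True, s: False, c: False}
  {s: True, v: False, c: False}


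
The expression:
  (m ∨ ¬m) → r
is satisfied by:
  {r: True}


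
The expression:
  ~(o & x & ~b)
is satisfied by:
  {b: True, o: False, x: False}
  {o: False, x: False, b: False}
  {b: True, x: True, o: False}
  {x: True, o: False, b: False}
  {b: True, o: True, x: False}
  {o: True, b: False, x: False}
  {b: True, x: True, o: True}


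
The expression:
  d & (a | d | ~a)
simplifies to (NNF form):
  d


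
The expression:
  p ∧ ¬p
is never true.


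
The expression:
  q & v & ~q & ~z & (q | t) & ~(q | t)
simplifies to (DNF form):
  False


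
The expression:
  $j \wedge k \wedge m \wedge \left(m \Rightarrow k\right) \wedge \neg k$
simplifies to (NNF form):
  $\text{False}$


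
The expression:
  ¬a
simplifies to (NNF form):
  ¬a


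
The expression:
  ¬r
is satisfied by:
  {r: False}


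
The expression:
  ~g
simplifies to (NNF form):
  ~g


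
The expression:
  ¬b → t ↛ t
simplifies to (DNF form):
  b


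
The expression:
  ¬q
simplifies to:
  ¬q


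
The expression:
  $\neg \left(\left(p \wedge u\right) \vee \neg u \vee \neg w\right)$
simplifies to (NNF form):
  $u \wedge w \wedge \neg p$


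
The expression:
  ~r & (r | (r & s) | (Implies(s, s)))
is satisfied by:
  {r: False}


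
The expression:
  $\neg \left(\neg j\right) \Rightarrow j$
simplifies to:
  $\text{True}$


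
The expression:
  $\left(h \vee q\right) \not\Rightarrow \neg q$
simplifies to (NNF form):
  $q$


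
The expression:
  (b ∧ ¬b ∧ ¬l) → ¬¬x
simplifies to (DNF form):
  True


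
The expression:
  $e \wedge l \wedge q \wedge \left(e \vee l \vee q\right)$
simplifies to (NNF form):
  $e \wedge l \wedge q$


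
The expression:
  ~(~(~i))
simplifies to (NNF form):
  ~i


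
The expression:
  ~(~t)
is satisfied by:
  {t: True}


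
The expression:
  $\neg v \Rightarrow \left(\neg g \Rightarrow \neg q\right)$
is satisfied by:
  {v: True, g: True, q: False}
  {v: True, g: False, q: False}
  {g: True, v: False, q: False}
  {v: False, g: False, q: False}
  {q: True, v: True, g: True}
  {q: True, v: True, g: False}
  {q: True, g: True, v: False}


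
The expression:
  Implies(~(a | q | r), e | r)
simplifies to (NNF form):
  a | e | q | r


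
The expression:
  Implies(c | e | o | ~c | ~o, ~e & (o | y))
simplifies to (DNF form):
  (o & ~e) | (y & ~e)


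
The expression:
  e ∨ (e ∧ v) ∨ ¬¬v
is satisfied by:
  {v: True, e: True}
  {v: True, e: False}
  {e: True, v: False}


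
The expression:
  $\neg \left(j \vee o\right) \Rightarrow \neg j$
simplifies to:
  $\text{True}$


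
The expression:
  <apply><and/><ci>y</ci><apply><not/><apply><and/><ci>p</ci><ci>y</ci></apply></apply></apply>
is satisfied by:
  {y: True, p: False}


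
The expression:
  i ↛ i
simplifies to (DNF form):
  False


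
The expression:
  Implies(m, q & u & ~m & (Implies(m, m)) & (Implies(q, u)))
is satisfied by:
  {m: False}


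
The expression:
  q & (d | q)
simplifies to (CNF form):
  q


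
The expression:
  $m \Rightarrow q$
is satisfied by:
  {q: True, m: False}
  {m: False, q: False}
  {m: True, q: True}


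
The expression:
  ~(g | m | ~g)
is never true.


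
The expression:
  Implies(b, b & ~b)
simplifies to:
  ~b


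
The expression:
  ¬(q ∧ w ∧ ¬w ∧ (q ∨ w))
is always true.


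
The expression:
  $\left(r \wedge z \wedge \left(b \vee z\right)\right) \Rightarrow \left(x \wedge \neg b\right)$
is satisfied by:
  {x: True, z: False, r: False, b: False}
  {x: False, z: False, r: False, b: False}
  {b: True, x: True, z: False, r: False}
  {b: True, x: False, z: False, r: False}
  {r: True, x: True, z: False, b: False}
  {r: True, x: False, z: False, b: False}
  {r: True, b: True, x: True, z: False}
  {r: True, b: True, x: False, z: False}
  {z: True, x: True, b: False, r: False}
  {z: True, x: False, b: False, r: False}
  {b: True, z: True, x: True, r: False}
  {b: True, z: True, x: False, r: False}
  {r: True, z: True, x: True, b: False}


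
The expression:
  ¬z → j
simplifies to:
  j ∨ z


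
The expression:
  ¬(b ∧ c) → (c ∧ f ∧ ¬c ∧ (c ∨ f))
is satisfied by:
  {c: True, b: True}


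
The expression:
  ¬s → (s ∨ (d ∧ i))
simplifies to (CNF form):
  (d ∨ s) ∧ (i ∨ s)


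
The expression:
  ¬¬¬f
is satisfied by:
  {f: False}


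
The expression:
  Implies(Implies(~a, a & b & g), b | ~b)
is always true.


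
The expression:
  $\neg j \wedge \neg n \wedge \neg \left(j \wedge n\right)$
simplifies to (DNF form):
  $\neg j \wedge \neg n$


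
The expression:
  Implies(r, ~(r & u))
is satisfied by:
  {u: False, r: False}
  {r: True, u: False}
  {u: True, r: False}


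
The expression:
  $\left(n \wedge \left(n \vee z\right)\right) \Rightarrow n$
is always true.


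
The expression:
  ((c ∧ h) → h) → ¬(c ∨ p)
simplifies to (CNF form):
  ¬c ∧ ¬p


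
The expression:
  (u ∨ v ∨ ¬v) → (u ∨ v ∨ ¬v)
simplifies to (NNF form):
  True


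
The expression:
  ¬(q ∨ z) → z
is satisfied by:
  {q: True, z: True}
  {q: True, z: False}
  {z: True, q: False}


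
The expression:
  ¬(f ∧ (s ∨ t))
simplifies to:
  (¬s ∧ ¬t) ∨ ¬f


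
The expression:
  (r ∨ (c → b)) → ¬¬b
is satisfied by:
  {b: True, c: True, r: False}
  {b: True, r: False, c: False}
  {b: True, c: True, r: True}
  {b: True, r: True, c: False}
  {c: True, r: False, b: False}


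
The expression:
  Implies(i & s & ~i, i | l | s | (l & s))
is always true.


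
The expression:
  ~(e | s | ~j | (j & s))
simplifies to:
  j & ~e & ~s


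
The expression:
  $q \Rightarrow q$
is always true.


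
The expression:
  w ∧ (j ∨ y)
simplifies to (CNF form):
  w ∧ (j ∨ y)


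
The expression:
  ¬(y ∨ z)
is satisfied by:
  {y: False, z: False}


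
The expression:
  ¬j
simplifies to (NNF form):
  ¬j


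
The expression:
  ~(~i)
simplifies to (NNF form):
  i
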